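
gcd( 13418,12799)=1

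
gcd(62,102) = 2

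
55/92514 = 55/92514  =  0.00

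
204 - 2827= - 2623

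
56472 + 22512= 78984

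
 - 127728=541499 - 669227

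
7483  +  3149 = 10632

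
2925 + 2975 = 5900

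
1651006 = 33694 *49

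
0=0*97787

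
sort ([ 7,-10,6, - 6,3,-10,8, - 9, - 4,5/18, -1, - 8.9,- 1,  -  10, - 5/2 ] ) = [ - 10, - 10, - 10,  -  9, - 8.9, - 6, - 4, - 5/2, - 1,-1,5/18,3,6,7,  8] 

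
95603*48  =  4588944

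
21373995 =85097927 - 63723932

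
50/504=25/252 = 0.10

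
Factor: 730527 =3^1*7^1*43^1*809^1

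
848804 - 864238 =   -  15434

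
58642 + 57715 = 116357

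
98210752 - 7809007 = 90401745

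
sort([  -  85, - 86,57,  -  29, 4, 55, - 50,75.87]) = [ - 86, - 85, - 50,  -  29, 4, 55, 57 , 75.87]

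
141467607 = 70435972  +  71031635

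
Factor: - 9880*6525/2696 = -3^2* 5^3*13^1*19^1*29^1*337^( - 1)= - 8058375/337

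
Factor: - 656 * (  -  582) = 2^5*3^1*41^1*97^1 = 381792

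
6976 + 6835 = 13811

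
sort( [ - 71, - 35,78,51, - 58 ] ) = [ - 71,-58, - 35,51,78 ]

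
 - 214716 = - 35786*6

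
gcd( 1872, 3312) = 144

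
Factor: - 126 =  - 2^1*3^2*7^1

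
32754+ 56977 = 89731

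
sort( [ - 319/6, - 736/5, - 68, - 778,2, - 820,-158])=[ - 820, - 778,-158, - 736/5,-68 , - 319/6,2]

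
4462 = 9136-4674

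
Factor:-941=  -  941^1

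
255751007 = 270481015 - 14730008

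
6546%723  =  39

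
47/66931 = 47/66931 = 0.00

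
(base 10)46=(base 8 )56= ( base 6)114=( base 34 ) 1C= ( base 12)3A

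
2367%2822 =2367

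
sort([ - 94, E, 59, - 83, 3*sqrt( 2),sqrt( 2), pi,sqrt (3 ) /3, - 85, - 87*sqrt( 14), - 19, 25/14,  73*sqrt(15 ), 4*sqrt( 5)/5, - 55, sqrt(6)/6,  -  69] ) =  [ -87 * sqrt( 14 ), - 94,- 85, -83, - 69, - 55, - 19 , sqrt( 6) /6, sqrt( 3)/3,sqrt(2 ),25/14, 4*sqrt( 5 ) /5,E, pi , 3*sqrt( 2), 59 , 73*sqrt( 15)]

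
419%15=14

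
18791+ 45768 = 64559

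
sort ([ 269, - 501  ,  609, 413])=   [ - 501 , 269, 413,609] 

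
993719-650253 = 343466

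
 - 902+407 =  - 495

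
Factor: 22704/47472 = 11^1*23^(-1) = 11/23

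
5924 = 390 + 5534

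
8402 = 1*8402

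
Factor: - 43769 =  - 11^1*23^1*173^1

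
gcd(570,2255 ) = 5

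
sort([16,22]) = [ 16,22] 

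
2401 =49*49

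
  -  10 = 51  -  61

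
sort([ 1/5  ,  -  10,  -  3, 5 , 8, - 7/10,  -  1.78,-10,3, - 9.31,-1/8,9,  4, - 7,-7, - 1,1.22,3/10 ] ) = [ - 10,-10,-9.31, - 7,  -  7 , - 3, - 1.78,-1, - 7/10 , - 1/8, 1/5, 3/10,1.22,3, 4,5,8,9 ]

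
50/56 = 25/28 = 0.89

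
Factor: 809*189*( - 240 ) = -36696240 =-  2^4*3^4*5^1*7^1*809^1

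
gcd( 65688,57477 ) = 8211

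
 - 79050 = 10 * ( - 7905) 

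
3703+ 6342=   10045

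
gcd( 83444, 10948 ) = 92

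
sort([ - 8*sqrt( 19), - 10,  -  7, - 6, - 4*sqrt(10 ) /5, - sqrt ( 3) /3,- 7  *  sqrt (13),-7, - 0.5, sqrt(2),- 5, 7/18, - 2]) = [ - 8*sqrt( 19),-7*sqrt (13 ), - 10,-7, - 7, - 6, -5, - 4 * sqrt( 10 )/5, - 2,-sqrt( 3 )/3,-0.5, 7/18, sqrt ( 2)]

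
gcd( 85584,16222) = 2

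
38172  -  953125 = - 914953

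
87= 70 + 17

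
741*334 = 247494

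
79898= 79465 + 433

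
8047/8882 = 8047/8882= 0.91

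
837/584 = 1 + 253/584= 1.43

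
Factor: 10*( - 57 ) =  - 570 = - 2^1*3^1*5^1*19^1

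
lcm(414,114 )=7866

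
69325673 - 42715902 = 26609771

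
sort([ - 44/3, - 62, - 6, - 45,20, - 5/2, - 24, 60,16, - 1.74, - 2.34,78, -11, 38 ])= [ - 62, - 45, - 24, - 44/3, - 11 , - 6, - 5/2, - 2.34, - 1.74, 16,20, 38,60, 78] 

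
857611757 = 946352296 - 88740539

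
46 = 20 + 26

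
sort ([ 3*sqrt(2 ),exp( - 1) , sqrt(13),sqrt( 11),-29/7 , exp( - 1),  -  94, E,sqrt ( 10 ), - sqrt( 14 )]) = [-94,-29/7,  -  sqrt( 14),exp ( - 1),exp (-1 ),E,sqrt( 10 ), sqrt (11 ), sqrt(13),3*sqrt(2)]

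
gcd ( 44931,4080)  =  51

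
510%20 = 10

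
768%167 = 100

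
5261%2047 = 1167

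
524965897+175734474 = 700700371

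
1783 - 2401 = -618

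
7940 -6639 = 1301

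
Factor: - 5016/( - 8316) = 38/63=   2^1*3^( - 2)*7^( - 1)*19^1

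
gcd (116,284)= 4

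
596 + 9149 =9745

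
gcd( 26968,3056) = 8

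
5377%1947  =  1483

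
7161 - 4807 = 2354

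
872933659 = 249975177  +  622958482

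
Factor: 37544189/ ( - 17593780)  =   - 2^( - 2 )*5^( - 1) * 879689^( - 1 )*37544189^1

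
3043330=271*11230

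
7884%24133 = 7884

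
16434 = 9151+7283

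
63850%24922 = 14006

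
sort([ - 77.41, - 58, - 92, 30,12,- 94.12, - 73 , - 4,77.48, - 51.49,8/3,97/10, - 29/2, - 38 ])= [ - 94.12, - 92, - 77.41, - 73, - 58,  -  51.49, - 38,  -  29/2, - 4, 8/3,97/10, 12,30, 77.48] 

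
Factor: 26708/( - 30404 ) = - 607^1*691^( - 1) = -607/691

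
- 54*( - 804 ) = 43416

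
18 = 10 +8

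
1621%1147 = 474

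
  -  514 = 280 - 794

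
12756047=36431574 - 23675527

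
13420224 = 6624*2026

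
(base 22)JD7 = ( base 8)22421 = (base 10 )9489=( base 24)gb9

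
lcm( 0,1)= 0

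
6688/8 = 836 = 836.00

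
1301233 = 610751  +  690482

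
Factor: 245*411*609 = 61323255 = 3^2*5^1 * 7^3 * 29^1 * 137^1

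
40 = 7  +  33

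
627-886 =- 259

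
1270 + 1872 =3142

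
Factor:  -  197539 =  - 197539^1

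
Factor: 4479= 3^1 * 1493^1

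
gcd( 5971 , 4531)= 1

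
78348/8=19587/2 = 9793.50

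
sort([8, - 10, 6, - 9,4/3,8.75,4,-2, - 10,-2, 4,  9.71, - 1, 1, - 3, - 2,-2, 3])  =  [ - 10,- 10,-9, - 3,-2 , - 2, - 2, - 2, - 1,1, 4/3,  3, 4,  4,6, 8, 8.75, 9.71]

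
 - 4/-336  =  1/84 =0.01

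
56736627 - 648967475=-592230848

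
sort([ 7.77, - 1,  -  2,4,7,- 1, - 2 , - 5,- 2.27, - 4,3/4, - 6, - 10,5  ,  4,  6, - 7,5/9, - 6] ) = [-10,  -  7, - 6,  -  6,- 5, - 4 , - 2.27, - 2,  -  2 ,-1, - 1,5/9,  3/4, 4,4, 5,6,7, 7.77] 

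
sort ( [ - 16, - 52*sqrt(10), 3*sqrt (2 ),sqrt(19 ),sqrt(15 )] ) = [ - 52*sqrt(10),  -  16, sqrt( 15 ),  3*sqrt(2),sqrt (19) ] 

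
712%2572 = 712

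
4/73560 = 1/18390 = 0.00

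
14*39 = 546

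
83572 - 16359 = 67213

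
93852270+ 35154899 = 129007169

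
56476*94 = 5308744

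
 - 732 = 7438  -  8170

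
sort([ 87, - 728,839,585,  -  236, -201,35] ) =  [  -  728,-236, - 201, 35 , 87, 585, 839 ]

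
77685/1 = 77685 = 77685.00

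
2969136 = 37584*79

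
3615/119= 30 + 45/119 = 30.38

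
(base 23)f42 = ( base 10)8029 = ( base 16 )1F5D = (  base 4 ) 1331131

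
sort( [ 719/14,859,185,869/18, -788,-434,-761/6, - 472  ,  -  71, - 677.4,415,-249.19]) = [ - 788, - 677.4,-472, - 434 , - 249.19,-761/6, - 71,  869/18, 719/14,185, 415,859 ] 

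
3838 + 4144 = 7982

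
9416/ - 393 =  - 24+16/393 = -  23.96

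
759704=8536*89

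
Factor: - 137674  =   -2^1*19^1*3623^1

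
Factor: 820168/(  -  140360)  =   - 102521/17545  =  -5^(-1)* 11^(-2)*29^(-1) * 157^1*653^1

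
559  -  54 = 505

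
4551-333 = 4218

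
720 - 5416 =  - 4696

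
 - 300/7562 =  - 1 + 3631/3781 = - 0.04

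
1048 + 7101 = 8149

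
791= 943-152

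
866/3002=433/1501 =0.29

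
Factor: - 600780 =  - 2^2 * 3^1*5^1*17^1*19^1 *31^1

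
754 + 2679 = 3433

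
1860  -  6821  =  - 4961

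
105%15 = 0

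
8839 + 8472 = 17311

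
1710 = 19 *90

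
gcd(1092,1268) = 4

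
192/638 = 96/319 = 0.30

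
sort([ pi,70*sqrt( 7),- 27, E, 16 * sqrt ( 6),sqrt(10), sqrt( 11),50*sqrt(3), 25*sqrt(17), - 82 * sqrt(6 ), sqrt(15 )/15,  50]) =[ - 82 * sqrt(6), - 27, sqrt(15 ) /15,E, pi, sqrt( 10), sqrt( 11), 16*sqrt(6), 50 , 50*sqrt(3 ),25*sqrt ( 17), 70* sqrt(7) ]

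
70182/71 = 70182/71 = 988.48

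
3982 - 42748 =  - 38766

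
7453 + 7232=14685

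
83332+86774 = 170106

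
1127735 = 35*32221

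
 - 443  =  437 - 880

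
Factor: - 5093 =-11^1*463^1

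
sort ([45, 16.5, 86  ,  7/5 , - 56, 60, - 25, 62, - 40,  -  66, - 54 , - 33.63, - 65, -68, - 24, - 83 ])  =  [ - 83, - 68,-66, - 65, -56,-54, - 40, - 33.63, - 25, - 24, 7/5, 16.5,45,60,  62,86]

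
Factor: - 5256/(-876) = 2^1*3^1=6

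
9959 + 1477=11436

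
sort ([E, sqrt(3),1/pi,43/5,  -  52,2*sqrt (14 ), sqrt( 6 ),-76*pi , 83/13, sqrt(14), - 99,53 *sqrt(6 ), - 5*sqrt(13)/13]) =[ -76*pi, - 99, - 52, - 5*sqrt(13)/13, 1/pi, sqrt( 3),sqrt(6 ),E,sqrt(14), 83/13,2*sqrt(14 ),43/5, 53*sqrt( 6) ]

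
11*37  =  407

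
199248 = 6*33208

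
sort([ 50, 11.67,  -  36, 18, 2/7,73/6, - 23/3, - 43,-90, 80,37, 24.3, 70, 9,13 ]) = [ - 90,-43, - 36, - 23/3,2/7, 9, 11.67,73/6 , 13, 18,24.3, 37, 50, 70, 80]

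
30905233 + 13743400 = 44648633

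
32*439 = 14048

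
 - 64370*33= - 2124210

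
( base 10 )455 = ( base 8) 707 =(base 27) gn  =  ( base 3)121212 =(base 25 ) I5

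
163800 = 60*2730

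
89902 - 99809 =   -  9907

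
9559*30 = 286770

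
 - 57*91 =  - 5187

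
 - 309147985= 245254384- 554402369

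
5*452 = 2260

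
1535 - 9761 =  - 8226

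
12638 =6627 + 6011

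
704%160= 64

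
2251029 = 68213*33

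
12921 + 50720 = 63641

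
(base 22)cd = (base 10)277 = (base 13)184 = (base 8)425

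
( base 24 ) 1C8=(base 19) 27H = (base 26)17E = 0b1101101000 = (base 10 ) 872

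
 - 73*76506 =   -  5584938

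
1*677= 677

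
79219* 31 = 2455789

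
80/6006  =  40/3003 = 0.01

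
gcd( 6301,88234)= 1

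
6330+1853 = 8183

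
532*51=27132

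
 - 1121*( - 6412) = 7187852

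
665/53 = 12 + 29/53=12.55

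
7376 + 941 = 8317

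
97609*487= 47535583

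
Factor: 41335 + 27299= 68634 =2^1*  3^3*31^1*41^1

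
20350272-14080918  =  6269354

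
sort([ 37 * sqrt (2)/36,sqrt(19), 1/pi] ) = [1/pi,37*sqrt( 2)/36 , sqrt (19 ) ]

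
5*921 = 4605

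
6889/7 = 6889/7 = 984.14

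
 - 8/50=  - 1 + 21/25 = - 0.16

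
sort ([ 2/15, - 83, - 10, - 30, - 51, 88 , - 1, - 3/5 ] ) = [ - 83, - 51, - 30, - 10 , - 1, - 3/5,2/15,88]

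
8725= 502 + 8223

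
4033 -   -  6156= 10189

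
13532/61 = 221 + 51/61 = 221.84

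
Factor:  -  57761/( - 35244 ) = 59/36  =  2^( - 2 ) * 3^(  -  2 )*59^1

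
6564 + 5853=12417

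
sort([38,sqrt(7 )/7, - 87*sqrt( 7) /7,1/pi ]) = [ - 87*sqrt(7 ) /7,1/pi, sqrt(7)/7,38]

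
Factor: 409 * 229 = 229^1 * 409^1 = 93661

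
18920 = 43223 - 24303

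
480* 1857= 891360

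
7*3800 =26600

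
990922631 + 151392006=1142314637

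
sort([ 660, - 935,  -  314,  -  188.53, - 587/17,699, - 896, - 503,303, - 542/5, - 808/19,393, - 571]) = [ - 935,-896,-571,-503, - 314, - 188.53, - 542/5, -808/19,-587/17, 303,393,660,699 ]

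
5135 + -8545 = - 3410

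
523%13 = 3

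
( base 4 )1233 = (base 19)5G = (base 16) 6F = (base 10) 111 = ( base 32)3f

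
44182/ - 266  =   - 167 + 120/133 = -166.10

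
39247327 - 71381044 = - 32133717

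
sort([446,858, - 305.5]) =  [ - 305.5, 446, 858 ] 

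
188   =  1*188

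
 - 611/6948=-611/6948  =  - 0.09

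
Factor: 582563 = 582563^1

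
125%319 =125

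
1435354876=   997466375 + 437888501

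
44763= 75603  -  30840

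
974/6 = 487/3 = 162.33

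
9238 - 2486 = 6752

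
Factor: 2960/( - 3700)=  - 2^2 *5^( - 1 )= -4/5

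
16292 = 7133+9159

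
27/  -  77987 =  - 27/77987 = - 0.00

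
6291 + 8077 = 14368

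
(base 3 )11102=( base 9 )142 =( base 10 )119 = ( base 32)3N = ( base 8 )167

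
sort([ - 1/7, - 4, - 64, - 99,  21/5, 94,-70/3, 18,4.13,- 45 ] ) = [ - 99, - 64, - 45, - 70/3, - 4, - 1/7,4.13, 21/5,18,94 ] 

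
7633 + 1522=9155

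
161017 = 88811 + 72206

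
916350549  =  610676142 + 305674407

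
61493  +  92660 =154153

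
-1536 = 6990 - 8526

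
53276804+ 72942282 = 126219086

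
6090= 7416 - 1326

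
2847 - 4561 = -1714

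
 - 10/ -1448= 5/724 = 0.01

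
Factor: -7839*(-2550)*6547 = 2^1*3^3*5^2*13^1 *17^1 * 67^1*6547^1 = 130870929150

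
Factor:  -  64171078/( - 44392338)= 3^( - 2)*17^( - 1) * 71^1*239^( - 1 )*607^( - 1 )  *  451909^1=32085539/22196169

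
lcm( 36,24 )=72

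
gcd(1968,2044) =4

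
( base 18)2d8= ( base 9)1188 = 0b1101111010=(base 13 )536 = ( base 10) 890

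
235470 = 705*334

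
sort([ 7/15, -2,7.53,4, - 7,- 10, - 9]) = [-10,-9,-7,-2,7/15,4, 7.53]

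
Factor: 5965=5^1*1193^1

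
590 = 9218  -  8628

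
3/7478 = 3/7478 = 0.00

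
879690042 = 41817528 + 837872514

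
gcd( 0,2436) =2436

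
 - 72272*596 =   -  43074112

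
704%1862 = 704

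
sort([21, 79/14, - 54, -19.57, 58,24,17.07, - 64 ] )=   [  -  64,-54, - 19.57, 79/14,17.07  ,  21, 24, 58]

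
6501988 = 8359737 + -1857749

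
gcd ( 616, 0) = 616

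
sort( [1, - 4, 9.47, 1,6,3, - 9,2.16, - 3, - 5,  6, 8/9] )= [ - 9,- 5, - 4,-3,8/9,1,1 , 2.16,3,6,6, 9.47]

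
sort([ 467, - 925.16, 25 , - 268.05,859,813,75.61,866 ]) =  [-925.16, - 268.05,  25,  75.61,467,  813  ,  859, 866 ] 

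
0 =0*9043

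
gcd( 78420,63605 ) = 5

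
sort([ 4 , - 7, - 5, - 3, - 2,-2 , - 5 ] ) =[ - 7, - 5,- 5,  -  3,- 2, - 2,4 ]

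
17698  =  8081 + 9617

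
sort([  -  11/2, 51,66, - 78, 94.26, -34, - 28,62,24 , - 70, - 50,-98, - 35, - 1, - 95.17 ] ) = [ - 98, - 95.17,- 78, - 70,-50, - 35, - 34, - 28 , - 11/2, - 1, 24,  51, 62,66 , 94.26 ]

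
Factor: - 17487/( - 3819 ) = 3^1 * 19^( - 1 ) * 29^1 = 87/19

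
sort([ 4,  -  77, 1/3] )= [ - 77,1/3,4]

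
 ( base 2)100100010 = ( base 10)290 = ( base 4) 10202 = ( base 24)c2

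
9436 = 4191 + 5245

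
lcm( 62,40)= 1240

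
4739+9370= 14109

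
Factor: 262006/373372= 487/694 = 2^(- 1 )*347^(-1 )*487^1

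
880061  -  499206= 380855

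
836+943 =1779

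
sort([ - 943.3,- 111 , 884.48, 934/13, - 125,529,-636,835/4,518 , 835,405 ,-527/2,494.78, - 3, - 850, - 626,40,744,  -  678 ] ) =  [ - 943.3, - 850, - 678,  -  636, - 626, - 527/2, - 125,-111, - 3,  40,934/13, 835/4, 405, 494.78,518,529,  744,835 , 884.48 ]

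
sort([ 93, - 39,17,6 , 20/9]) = [-39, 20/9,6,17, 93 ]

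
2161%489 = 205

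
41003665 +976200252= 1017203917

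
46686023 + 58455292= 105141315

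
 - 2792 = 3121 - 5913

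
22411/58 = 386 + 23/58 = 386.40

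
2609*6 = 15654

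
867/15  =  57 + 4/5= 57.80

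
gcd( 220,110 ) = 110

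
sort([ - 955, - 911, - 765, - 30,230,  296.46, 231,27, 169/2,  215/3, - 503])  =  [ - 955, -911, - 765, - 503, - 30,27,215/3,  169/2,230,231, 296.46 ]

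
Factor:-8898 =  - 2^1*3^1*1483^1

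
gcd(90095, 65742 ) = 1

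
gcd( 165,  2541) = 33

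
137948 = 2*68974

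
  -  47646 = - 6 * 7941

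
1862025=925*2013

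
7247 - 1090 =6157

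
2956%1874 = 1082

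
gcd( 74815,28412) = 1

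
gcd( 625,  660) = 5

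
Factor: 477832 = 2^3*59729^1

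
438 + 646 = 1084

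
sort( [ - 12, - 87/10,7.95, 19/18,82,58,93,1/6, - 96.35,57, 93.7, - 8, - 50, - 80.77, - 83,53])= [ - 96.35, - 83, - 80.77, - 50, - 12, - 87/10  , - 8,  1/6 , 19/18, 7.95,53 , 57,58,82, 93,  93.7 ]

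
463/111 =4+19/111 = 4.17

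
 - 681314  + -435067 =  - 1116381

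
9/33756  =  3/11252  =  0.00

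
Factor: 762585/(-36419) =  - 3^1*5^1*79^( - 1 )*461^( - 1)*50839^1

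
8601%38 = 13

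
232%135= 97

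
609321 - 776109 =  - 166788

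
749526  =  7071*106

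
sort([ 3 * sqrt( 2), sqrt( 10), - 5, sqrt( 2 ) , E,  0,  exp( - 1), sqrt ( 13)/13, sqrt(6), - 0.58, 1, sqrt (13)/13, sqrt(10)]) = [ - 5, -0.58,0,sqrt( 13)/13, sqrt ( 13)/13, exp( - 1), 1,sqrt( 2 ),sqrt( 6),E, sqrt( 10), sqrt( 10), 3 *sqrt( 2) ]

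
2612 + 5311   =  7923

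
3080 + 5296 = 8376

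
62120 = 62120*1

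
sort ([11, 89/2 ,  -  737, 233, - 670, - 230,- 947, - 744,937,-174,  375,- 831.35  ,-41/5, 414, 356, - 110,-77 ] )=[ -947,  -  831.35, - 744,-737,- 670,- 230, - 174, - 110, - 77, - 41/5, 11,89/2,  233 , 356,375,  414, 937]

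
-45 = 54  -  99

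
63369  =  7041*9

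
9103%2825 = 628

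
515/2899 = 515/2899= 0.18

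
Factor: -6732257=- 7^2*137393^1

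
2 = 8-6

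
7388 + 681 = 8069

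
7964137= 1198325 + 6765812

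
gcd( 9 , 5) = 1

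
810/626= 405/313 =1.29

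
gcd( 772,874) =2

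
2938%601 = 534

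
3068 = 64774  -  61706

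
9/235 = 9/235= 0.04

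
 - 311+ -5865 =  - 6176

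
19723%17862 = 1861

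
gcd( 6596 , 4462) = 194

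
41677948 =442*94294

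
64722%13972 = 8834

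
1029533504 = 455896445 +573637059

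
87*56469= 4912803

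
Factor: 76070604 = 2^2*3^1  *19^1*557^1*599^1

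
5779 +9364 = 15143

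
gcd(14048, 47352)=8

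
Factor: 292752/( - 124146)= - 2^3*3^( - 1) *11^( - 2)*107^1= - 856/363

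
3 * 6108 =18324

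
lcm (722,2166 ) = 2166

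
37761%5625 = 4011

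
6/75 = 2/25 = 0.08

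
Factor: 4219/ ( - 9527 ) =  -7^( - 1 ) * 1361^( - 1 )*4219^1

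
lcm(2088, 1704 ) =148248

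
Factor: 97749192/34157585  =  2^3*3^1*5^( -1 )* 7^( - 1)*11^( - 1)*88721^( - 1 )*4072883^1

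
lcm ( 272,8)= 272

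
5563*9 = 50067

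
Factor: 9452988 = 2^2*3^2*262583^1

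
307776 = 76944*4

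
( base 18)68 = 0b1110100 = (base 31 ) 3n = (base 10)116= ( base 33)3H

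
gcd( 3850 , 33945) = 5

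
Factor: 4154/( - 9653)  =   - 2^1*7^ ( -2)*31^1*67^1 * 197^( - 1 ) 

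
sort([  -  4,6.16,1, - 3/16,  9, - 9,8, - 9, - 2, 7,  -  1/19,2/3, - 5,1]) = [ - 9,-9, - 5, - 4, - 2, - 3/16, - 1/19 , 2/3, 1, 1,6.16,7, 8,9 ]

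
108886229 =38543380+70342849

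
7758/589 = 13 + 101/589 = 13.17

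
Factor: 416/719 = 2^5*13^1*719^( - 1) 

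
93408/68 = 23352/17 = 1373.65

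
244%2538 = 244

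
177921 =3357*53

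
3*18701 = 56103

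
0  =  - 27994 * 0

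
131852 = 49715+82137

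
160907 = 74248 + 86659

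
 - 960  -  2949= - 3909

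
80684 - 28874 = 51810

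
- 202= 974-1176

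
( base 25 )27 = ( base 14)41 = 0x39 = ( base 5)212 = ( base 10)57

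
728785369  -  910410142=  - 181624773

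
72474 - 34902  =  37572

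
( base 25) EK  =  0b101110010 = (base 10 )370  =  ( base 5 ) 2440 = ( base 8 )562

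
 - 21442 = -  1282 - 20160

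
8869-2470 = 6399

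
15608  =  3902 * 4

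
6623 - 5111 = 1512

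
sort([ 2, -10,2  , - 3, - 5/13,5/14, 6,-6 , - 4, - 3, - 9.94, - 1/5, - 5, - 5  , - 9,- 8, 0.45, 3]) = [ - 10, - 9.94, - 9,-8, - 6 ,  -  5,-5, - 4,-3, - 3, - 5/13, - 1/5,  5/14, 0.45, 2,2, 3, 6]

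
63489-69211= - 5722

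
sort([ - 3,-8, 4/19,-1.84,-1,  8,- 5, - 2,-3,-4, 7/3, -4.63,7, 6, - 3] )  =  [ - 8, - 5, - 4.63, - 4,  -  3,-3, - 3,-2, - 1.84, - 1, 4/19,7/3, 6,7,8 ]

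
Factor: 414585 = 3^3 * 5^1*37^1 *83^1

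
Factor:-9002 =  -2^1*7^1*643^1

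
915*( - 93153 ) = -85234995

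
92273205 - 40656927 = 51616278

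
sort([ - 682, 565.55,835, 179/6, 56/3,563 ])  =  [ - 682, 56/3,179/6, 563,565.55, 835 ]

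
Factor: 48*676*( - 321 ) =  - 2^6*3^2*13^2*107^1= - 10415808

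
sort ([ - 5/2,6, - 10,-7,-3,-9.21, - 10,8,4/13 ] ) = [ - 10, - 10, - 9.21,  -  7,-3, - 5/2,4/13,6, 8]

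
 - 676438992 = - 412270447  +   - 264168545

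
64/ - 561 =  - 64/561 = - 0.11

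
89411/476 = 12773/68 = 187.84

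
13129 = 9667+3462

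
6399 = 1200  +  5199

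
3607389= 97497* 37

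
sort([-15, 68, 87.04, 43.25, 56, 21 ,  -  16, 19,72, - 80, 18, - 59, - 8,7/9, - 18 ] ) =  [ - 80, - 59, - 18,-16,-15 , - 8, 7/9, 18, 19, 21,43.25, 56, 68, 72, 87.04 ]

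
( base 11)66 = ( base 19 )3F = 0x48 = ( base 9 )80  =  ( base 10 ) 72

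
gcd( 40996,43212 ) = 1108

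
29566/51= 29566/51 = 579.73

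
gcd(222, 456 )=6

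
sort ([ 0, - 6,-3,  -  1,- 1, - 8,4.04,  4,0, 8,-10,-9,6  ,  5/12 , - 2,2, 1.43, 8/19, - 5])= [  -  10, - 9  , - 8, - 6,-5, - 3, - 2, - 1 ,- 1, 0  ,  0, 5/12,8/19, 1.43,2, 4, 4.04, 6,8 ]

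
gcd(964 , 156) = 4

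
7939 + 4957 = 12896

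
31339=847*37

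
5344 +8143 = 13487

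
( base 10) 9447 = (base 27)cpo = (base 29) b6m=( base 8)22347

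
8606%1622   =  496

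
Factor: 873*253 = 3^2*11^1 *23^1 * 97^1 = 220869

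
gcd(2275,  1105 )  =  65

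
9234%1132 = 178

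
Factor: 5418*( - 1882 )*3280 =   -  2^6*3^2*5^1*7^1*41^1*43^1*941^1 = - 33445097280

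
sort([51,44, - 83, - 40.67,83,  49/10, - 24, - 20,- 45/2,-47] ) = [ - 83, - 47, - 40.67,-24, - 45/2,- 20,49/10,  44, 51, 83]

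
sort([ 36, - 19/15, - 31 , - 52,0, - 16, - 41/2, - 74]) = [-74, -52, - 31,-41/2, - 16 , - 19/15,  0, 36]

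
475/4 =475/4 = 118.75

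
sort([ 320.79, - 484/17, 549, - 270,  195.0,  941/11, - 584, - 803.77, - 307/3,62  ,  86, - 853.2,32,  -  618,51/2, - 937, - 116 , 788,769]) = [ - 937, - 853.2, - 803.77,  -  618,- 584,  -  270, - 116,-307/3 ,-484/17,  51/2 , 32,  62 , 941/11,86, 195.0, 320.79, 549, 769, 788]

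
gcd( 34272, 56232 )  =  72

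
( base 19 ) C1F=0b1000100001110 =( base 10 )4366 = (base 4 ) 1010032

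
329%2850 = 329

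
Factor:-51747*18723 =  - 968859081  =  - 3^2*47^1*79^2*367^1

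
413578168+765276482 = 1178854650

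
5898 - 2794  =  3104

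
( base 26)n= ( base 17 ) 16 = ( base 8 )27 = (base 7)32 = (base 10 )23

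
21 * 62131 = 1304751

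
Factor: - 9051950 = -2^1*5^2*181039^1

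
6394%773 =210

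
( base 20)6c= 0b10000100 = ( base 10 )132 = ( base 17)7d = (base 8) 204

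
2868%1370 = 128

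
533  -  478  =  55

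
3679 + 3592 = 7271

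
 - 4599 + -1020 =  - 5619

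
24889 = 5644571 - 5619682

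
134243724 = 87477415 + 46766309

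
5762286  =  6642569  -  880283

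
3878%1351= 1176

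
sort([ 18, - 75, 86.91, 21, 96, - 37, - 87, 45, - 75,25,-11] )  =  [ - 87,-75, - 75, - 37,-11,18, 21, 25, 45,86.91, 96 ] 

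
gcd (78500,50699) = 1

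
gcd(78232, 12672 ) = 88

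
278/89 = 278/89=3.12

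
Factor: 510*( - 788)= - 2^3*3^1  *5^1*17^1*197^1 = - 401880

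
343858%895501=343858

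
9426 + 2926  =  12352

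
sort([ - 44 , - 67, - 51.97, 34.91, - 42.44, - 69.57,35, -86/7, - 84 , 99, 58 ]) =[ - 84, - 69.57 , - 67, - 51.97,  -  44, - 42.44, - 86/7,34.91 , 35,  58, 99]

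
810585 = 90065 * 9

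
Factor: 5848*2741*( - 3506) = -56198964208= -2^4*17^1*43^1*1753^1*2741^1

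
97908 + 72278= 170186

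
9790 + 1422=11212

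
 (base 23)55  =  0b1111000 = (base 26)4G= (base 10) 120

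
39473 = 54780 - 15307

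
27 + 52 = 79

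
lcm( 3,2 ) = 6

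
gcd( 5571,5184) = 9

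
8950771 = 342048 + 8608723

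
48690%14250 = 5940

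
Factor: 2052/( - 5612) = - 513/1403 = - 3^3*19^1*23^( - 1)  *61^(-1) 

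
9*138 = 1242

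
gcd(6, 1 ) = 1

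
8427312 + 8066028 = 16493340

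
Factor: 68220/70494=30/31 = 2^1*3^1*5^1*31^( - 1) 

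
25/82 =25/82 =0.30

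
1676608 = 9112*184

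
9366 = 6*1561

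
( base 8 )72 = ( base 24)2a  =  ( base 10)58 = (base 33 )1P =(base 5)213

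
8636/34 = 254 =254.00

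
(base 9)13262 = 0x2306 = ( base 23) GLJ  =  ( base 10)8966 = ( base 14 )33A6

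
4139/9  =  459 + 8/9 = 459.89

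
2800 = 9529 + -6729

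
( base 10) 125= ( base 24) 55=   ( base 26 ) 4L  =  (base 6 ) 325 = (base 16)7d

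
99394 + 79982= 179376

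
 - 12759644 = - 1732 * 7367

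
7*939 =6573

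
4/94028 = 1/23507= 0.00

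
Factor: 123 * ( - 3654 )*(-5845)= 2626988490= 2^1*3^3* 5^1 * 7^2 * 29^1* 41^1*167^1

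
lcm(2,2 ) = 2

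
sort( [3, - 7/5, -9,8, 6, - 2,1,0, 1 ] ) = [  -  9, - 2, - 7/5,0, 1 , 1, 3 , 6 , 8 ] 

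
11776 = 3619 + 8157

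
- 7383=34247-41630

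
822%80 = 22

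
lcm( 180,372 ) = 5580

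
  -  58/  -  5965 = 58/5965 =0.01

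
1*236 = 236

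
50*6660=333000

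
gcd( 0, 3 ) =3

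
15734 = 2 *7867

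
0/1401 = 0 = 0.00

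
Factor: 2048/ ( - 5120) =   -  2/5 = - 2^1*5^( - 1 )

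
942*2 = 1884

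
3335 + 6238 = 9573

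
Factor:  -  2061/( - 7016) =2^(-3)*3^2*229^1*877^ (-1)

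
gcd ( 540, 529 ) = 1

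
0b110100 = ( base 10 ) 52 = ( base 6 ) 124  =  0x34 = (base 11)48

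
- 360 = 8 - 368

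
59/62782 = 59/62782 = 0.00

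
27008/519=27008/519 =52.04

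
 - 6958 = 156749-163707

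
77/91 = 11/13=0.85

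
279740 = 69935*4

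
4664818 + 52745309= 57410127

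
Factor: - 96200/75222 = - 2^2 *3^( - 3 ) *5^2*7^( - 1)*13^1*37^1*199^ ( - 1)  =  - 48100/37611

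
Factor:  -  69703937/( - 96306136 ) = 2^( - 3)*19^( - 2)*113^1*33347^(- 1)*616849^1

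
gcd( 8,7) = 1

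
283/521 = 283/521=0.54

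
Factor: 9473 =9473^1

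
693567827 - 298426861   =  395140966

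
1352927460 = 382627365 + 970300095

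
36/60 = 3/5 =0.60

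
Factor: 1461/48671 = 3^1 * 7^( - 1)*17^( - 1)*409^( - 1 )*487^1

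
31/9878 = 31/9878 = 0.00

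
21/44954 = 3/6422= 0.00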